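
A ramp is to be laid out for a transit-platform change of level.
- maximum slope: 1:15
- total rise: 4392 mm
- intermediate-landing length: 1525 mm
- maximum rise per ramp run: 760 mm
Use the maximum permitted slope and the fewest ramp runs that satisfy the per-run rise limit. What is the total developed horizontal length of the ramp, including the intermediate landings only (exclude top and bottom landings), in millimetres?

73505 mm

⌈4392/760⌉ = 6 ramp runs. That means 5 intermediate landings.
Horizontal run for 4392 mm of rise at 1:15 is 4392 × 15 = 65880 mm.
5 intermediate landings contribute 5 × 1525 = 7625 mm.
Total developed length = 65880 + 7625 = 73505 mm.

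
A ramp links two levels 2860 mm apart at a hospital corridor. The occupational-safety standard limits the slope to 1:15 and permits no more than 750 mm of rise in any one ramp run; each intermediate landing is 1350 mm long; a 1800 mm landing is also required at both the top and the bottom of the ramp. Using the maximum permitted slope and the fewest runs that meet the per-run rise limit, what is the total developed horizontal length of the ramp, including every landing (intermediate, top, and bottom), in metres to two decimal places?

50.55 m

2860 / 750 = 3.81, so 4 ramp runs are needed. That means 3 intermediate landings.
Horizontal run for 2860 mm of rise at 1:15 is 2860 × 15 = 42900 mm.
3 intermediate landings contribute 3 × 1350 = 4050 mm.
Top and bottom landings: 2 × 1800 = 3600 mm.
Total = 42900 + 4050 + 3600 = 50550 mm.
= 50.55 m.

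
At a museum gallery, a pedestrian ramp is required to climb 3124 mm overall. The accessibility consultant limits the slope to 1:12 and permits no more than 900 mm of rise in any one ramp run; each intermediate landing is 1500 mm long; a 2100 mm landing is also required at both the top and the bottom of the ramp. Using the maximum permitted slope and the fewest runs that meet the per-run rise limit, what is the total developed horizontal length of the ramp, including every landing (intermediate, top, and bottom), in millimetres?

⌈3124/900⌉ = 4 ramp runs. That means 3 intermediate landings.
Ramp run (horizontal) at 1:12: 3124 × 12 = 37488 mm.
3 intermediate landings contribute 3 × 1500 = 4500 mm.
Top and bottom landings: 2 × 2100 = 4200 mm.
Total = 37488 + 4500 + 4200 = 46188 mm.

46188 mm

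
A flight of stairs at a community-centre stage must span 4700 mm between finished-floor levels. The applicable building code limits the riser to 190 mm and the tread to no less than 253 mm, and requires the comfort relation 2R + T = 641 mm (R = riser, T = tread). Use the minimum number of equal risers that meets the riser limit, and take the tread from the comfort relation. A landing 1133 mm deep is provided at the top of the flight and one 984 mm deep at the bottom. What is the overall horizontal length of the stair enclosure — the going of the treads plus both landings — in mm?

4700 / 190 = 24.74, so 25 risers are needed.
Each riser is 4700/25 = 188 mm (≤ 190 mm).
T = 641 − 2·188 = 265 mm, which satisfies the 253 mm minimum.
Treads = 25 − 1 = 24; going = 24 × 265 = 6360 mm.
Add landings: 6360 + 1133 + 984 = 8477 mm.

8477 mm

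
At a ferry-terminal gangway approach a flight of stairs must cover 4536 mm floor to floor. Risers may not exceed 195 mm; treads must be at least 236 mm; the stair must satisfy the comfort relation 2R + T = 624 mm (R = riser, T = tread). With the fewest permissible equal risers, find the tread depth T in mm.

4536 / 195 = 23.26, so 24 risers are needed.
Each riser is 4536/24 = 189 mm (≤ 195 mm).
From 2R + T = 624: T = 624 − 378 = 246 mm.

246 mm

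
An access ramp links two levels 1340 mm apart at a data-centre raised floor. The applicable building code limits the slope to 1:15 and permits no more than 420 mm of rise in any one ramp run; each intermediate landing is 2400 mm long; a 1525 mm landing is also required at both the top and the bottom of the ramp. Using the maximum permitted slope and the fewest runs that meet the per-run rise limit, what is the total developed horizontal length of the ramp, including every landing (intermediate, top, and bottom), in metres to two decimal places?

30.35 m

⌈1340/420⌉ = 4 ramp runs. That means 3 intermediate landings.
Horizontal run for 1340 mm of rise at 1:15 is 1340 × 15 = 20100 mm.
3 intermediate landings contribute 3 × 2400 = 7200 mm.
Top and bottom landings: 2 × 1525 = 3050 mm.
Total = 20100 + 7200 + 3050 = 30350 mm.
= 30.35 m.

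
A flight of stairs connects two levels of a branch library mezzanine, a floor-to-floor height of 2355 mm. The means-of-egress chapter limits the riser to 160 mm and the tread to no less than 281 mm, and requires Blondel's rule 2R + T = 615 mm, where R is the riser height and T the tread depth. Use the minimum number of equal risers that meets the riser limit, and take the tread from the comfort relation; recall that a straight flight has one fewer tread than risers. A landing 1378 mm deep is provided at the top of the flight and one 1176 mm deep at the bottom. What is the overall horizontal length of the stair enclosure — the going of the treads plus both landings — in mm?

⌈2355/160⌉ = 15 risers.
R = 2355 ÷ 15 = 157 mm.
From 2R + T = 615: T = 615 − 314 = 301 mm.
Treads = 15 − 1 = 14; going = 14 × 301 = 4214 mm.
Enclosure = 4214 + 1378 + 1176 = 6768 mm.

6768 mm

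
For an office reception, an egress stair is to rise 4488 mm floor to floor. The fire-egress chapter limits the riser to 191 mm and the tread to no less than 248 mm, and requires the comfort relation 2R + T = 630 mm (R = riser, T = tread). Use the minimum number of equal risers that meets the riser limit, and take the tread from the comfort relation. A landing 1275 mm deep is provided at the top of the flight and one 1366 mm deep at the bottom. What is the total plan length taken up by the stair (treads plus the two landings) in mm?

8529 mm

4488 / 191 = 23.50, so 24 risers are needed.
Each riser is 4488/24 = 187 mm (≤ 191 mm).
Tread T = 630 − 2 × 187 = 256 mm (≥ 248 mm).
Treads = 24 − 1 = 23; going = 23 × 256 = 5888 mm.
Enclosure = 5888 + 1275 + 1366 = 8529 mm.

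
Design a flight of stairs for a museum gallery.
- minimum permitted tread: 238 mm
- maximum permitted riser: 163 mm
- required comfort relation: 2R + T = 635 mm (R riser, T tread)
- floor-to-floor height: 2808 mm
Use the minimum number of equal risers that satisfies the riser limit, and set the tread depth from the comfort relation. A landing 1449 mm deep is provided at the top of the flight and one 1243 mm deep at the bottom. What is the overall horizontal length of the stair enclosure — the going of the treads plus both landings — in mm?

8183 mm

⌈2808/163⌉ = 18 risers.
Each riser is 2808/18 = 156 mm (≤ 163 mm).
Tread T = 635 − 2 × 156 = 323 mm (≥ 238 mm).
Treads = 18 − 1 = 17; going = 17 × 323 = 5491 mm.
Enclosure = 5491 + 1449 + 1243 = 8183 mm.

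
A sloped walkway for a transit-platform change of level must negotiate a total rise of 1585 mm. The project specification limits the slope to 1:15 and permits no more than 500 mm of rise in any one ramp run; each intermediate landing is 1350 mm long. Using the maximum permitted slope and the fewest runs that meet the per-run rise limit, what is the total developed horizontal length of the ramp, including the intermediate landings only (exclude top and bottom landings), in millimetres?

1585 / 500 = 3.170 → round up to 4 ramp runs. That means 3 intermediate landings.
Horizontal run for 1585 mm of rise at 1:15 is 1585 × 15 = 23775 mm.
Intermediate landings: 3 × 1350 = 4050 mm.
Developed length = 23775 + 4050 = 27825 mm.

27825 mm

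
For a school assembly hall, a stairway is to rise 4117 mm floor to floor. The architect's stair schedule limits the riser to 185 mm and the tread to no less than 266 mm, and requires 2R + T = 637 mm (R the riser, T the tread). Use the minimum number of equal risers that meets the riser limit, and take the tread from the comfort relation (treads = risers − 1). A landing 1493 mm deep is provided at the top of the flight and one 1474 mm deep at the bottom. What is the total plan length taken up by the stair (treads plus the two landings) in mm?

9105 mm

4117 / 185 = 22.25, so 23 risers are needed.
Riser R = 4117 / 23 = 179 mm, within the 185 mm limit.
From 2R + T = 637: T = 637 − 358 = 279 mm.
Treads = 23 − 1 = 22; going = 22 × 279 = 6138 mm.
Enclosure = 6138 + 1493 + 1474 = 9105 mm.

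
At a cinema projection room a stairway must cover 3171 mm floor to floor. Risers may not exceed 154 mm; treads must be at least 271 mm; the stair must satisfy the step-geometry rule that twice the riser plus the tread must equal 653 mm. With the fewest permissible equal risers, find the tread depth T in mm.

⌈3171/154⌉ = 21 risers.
R = 3171 ÷ 21 = 151 mm.
T = 653 − 2·151 = 351 mm, which satisfies the 271 mm minimum.

351 mm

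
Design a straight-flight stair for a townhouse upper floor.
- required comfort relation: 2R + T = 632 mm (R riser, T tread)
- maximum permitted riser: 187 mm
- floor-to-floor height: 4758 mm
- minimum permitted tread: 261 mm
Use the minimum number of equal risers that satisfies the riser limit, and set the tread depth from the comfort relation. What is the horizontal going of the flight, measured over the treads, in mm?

At most 187 each: 4758/187 = 25.44, giving 26 risers.
Riser R = 4758 / 26 = 183 mm, within the 187 mm limit.
Tread T = 632 − 2 × 183 = 266 mm (≥ 261 mm).
26 risers give 25 treads; going = 25 × 266 = 6650 mm.

6650 mm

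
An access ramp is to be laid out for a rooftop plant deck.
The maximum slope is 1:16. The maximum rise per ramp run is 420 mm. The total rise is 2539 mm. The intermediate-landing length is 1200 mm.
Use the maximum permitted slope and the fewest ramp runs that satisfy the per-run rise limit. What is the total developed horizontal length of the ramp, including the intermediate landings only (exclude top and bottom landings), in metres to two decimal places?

⌈2539/420⌉ = 7 ramp runs. That means 6 intermediate landings.
Ramp run (horizontal) at 1:16: 2539 × 16 = 40624 mm.
6 intermediate landings contribute 6 × 1200 = 7200 mm.
Developed length = 40624 + 7200 = 47824 mm.
= 47.82 m.

47.82 m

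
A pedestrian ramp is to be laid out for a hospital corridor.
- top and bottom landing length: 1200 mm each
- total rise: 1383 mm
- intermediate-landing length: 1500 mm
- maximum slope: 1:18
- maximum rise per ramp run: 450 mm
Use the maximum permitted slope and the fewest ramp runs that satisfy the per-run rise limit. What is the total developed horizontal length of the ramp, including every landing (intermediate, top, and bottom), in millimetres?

31794 mm

1383 / 450 = 3.073 → round up to 4 ramp runs. That means 3 intermediate landings.
Horizontal run for 1383 mm of rise at 1:18 is 1383 × 18 = 24894 mm.
Intermediate landings: 3 × 1500 = 4500 mm.
Top and bottom landings: 2 × 1200 = 2400 mm.
Total = 24894 + 4500 + 2400 = 31794 mm.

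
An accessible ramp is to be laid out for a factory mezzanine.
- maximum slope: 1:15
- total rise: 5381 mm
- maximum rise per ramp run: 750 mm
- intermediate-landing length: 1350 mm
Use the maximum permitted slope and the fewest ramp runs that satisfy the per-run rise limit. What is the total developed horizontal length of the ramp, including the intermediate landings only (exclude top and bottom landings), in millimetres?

5381 / 750 = 7.175 → round up to 8 ramp runs. That means 7 intermediate landings.
Horizontal run for 5381 mm of rise at 1:15 is 5381 × 15 = 80715 mm.
7 intermediate landings contribute 7 × 1350 = 9450 mm.
Developed length = 80715 + 9450 = 90165 mm.

90165 mm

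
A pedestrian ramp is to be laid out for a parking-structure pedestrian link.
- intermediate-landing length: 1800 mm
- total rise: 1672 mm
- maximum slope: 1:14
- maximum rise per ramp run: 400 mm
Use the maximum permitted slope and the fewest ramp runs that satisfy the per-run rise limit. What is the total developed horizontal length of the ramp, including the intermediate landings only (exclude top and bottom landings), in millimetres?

1672 / 400 = 4.18, so 5 ramp runs are needed. That means 4 intermediate landings.
Ramp run (horizontal) at 1:14: 1672 × 14 = 23408 mm.
Intermediate landings: 4 × 1800 = 7200 mm.
Total developed length = 23408 + 7200 = 30608 mm.

30608 mm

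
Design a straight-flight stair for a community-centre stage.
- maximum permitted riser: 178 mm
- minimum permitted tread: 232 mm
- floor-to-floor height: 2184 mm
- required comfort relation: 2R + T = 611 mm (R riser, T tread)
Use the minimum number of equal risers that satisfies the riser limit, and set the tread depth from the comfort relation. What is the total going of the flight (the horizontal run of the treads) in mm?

3300 mm

2184 / 178 = 12.27, so 13 risers are needed.
R = 2184 ÷ 13 = 168 mm.
Tread T = 611 − 2 × 168 = 275 mm (≥ 232 mm).
Going = (13 − 1) × 275 = 3300 mm.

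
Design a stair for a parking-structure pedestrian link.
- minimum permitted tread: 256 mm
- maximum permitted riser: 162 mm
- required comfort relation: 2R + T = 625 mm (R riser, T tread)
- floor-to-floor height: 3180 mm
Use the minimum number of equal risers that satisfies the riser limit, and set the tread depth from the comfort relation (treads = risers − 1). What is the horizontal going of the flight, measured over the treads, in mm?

At most 162 each: 3180/162 = 19.63, giving 20 risers.
R = 3180 ÷ 20 = 159 mm.
Tread T = 625 − 2 × 159 = 307 mm (≥ 256 mm).
Treads = 20 − 1 = 19; going = 19 × 307 = 5833 mm.

5833 mm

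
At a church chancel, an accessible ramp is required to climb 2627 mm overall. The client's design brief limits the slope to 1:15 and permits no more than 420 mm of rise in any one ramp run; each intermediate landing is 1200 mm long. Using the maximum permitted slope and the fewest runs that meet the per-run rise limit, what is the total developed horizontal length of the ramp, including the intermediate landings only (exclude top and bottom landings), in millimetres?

46605 mm

2627 / 420 = 6.25, so 7 ramp runs are needed. That means 6 intermediate landings.
Horizontal run for 2627 mm of rise at 1:15 is 2627 × 15 = 39405 mm.
Intermediate landings: 6 × 1200 = 7200 mm.
Developed length = 39405 + 7200 = 46605 mm.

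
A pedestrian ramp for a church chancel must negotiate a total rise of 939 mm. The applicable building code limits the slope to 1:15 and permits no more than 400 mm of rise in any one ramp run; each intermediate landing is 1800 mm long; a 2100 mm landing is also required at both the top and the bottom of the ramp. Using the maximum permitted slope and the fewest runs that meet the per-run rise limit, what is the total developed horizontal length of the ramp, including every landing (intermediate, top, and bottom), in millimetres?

21885 mm

939 / 400 = 2.348 → round up to 3 ramp runs. That means 2 intermediate landings.
Ramp run (horizontal) at 1:15: 939 × 15 = 14085 mm.
Intermediate landings: 2 × 1800 = 3600 mm.
Top and bottom landings: 2 × 2100 = 4200 mm.
Total = 14085 + 3600 + 4200 = 21885 mm.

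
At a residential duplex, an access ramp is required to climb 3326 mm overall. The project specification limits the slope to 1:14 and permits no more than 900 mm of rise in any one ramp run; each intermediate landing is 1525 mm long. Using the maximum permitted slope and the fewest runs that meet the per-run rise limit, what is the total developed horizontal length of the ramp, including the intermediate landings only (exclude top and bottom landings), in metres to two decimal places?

3326 / 900 = 3.70, so 4 ramp runs are needed. That means 3 intermediate landings.
Ramp run (horizontal) at 1:14: 3326 × 14 = 46564 mm.
Intermediate landings: 3 × 1525 = 4575 mm.
Developed length = 46564 + 4575 = 51139 mm.
= 51.14 m.

51.14 m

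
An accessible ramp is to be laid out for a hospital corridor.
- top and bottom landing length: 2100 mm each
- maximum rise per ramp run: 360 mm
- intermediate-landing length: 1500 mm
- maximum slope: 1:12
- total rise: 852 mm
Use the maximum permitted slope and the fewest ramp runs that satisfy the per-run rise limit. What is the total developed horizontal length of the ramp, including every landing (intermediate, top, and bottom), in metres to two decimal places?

17.42 m

At most 360 each: 852/360 = 2.37, giving 3 ramp runs. That means 2 intermediate landings.
Ramp run (horizontal) at 1:12: 852 × 12 = 10224 mm.
2 intermediate landings contribute 2 × 1500 = 3000 mm.
Top and bottom landings: 2 × 2100 = 4200 mm.
Total = 10224 + 3000 + 4200 = 17424 mm.
= 17.42 m.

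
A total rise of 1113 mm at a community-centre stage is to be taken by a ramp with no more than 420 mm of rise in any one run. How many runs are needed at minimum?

1113 / 420 = 2.65, so 3 ramp runs are needed.

3 runs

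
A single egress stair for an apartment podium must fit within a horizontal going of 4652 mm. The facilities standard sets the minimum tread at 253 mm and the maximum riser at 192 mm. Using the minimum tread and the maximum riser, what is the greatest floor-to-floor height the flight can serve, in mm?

3648 mm

4652 / 253 = 18.39, so 18 treads fit.
Risers = treads + 1 = 19.
Maximum height = 19 × 192 = 3648 mm.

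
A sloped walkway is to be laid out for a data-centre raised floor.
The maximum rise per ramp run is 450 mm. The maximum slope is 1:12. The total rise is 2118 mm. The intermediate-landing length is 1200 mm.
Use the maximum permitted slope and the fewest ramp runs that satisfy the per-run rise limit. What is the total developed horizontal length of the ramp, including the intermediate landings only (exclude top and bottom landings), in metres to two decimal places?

At most 450 each: 2118/450 = 4.71, giving 5 ramp runs. That means 4 intermediate landings.
Horizontal run for 2118 mm of rise at 1:12 is 2118 × 12 = 25416 mm.
4 intermediate landings contribute 4 × 1200 = 4800 mm.
Total developed length = 25416 + 4800 = 30216 mm.
= 30.22 m.

30.22 m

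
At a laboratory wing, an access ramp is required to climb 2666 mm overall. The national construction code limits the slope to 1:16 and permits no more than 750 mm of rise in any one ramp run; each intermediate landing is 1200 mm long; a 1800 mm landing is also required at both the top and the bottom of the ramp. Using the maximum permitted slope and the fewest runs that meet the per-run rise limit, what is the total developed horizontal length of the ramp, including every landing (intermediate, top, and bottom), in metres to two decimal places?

49.86 m

⌈2666/750⌉ = 4 ramp runs. That means 3 intermediate landings.
Ramp run (horizontal) at 1:16: 2666 × 16 = 42656 mm.
Intermediate landings: 3 × 1200 = 3600 mm.
Top and bottom landings: 2 × 1800 = 3600 mm.
Total = 42656 + 3600 + 3600 = 49856 mm.
= 49.86 m.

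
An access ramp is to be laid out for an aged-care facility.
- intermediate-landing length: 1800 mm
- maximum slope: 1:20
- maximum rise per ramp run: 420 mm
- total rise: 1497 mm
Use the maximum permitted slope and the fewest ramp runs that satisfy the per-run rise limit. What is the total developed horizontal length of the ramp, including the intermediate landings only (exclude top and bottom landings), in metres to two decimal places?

1497 / 420 = 3.564 → round up to 4 ramp runs. That means 3 intermediate landings.
Horizontal run for 1497 mm of rise at 1:20 is 1497 × 20 = 29940 mm.
3 intermediate landings contribute 3 × 1800 = 5400 mm.
Total developed length = 29940 + 5400 = 35340 mm.
= 35.34 m.

35.34 m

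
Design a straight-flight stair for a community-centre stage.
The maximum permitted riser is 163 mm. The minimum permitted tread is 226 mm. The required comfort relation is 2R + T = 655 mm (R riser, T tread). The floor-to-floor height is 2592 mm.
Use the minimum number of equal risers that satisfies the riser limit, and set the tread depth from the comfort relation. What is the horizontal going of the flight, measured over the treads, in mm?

4965 mm

2592 / 163 = 15.90, so 16 risers are needed.
Each riser is 2592/16 = 162 mm (≤ 163 mm).
Tread T = 655 − 2 × 162 = 331 mm (≥ 226 mm).
Going = (16 − 1) × 331 = 4965 mm.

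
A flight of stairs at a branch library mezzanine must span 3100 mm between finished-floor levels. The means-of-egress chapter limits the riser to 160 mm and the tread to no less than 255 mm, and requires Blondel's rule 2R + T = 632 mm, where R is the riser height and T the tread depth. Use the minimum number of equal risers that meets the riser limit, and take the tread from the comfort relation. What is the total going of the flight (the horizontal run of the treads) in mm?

6118 mm

At most 160 each: 3100/160 = 19.38, giving 20 risers.
R = 3100 ÷ 20 = 155 mm.
From 2R + T = 632: T = 632 − 310 = 322 mm.
20 risers give 19 treads; going = 19 × 322 = 6118 mm.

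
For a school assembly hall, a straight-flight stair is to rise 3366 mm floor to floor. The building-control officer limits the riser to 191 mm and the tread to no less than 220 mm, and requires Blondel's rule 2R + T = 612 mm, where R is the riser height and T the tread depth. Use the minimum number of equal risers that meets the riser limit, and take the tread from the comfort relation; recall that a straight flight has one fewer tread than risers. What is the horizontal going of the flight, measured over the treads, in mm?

At most 191 each: 3366/191 = 17.62, giving 18 risers.
R = 3366 ÷ 18 = 187 mm.
T = 612 − 2·187 = 238 mm, which satisfies the 220 mm minimum.
18 risers give 17 treads; going = 17 × 238 = 4046 mm.

4046 mm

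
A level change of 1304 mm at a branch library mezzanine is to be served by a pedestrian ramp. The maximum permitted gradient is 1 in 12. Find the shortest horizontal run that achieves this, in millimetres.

15648 mm

Run = rise × 12 = 1304 × 12 = 15648 mm.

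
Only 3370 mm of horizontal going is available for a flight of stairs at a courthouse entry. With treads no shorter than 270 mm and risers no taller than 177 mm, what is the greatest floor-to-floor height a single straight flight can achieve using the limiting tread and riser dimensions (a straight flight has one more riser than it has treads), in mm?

2301 mm

Treads that fit: ⌊3370 / 270⌋ = 12.
Risers = treads + 1 = 13.
Maximum height = 13 × 177 = 2301 mm.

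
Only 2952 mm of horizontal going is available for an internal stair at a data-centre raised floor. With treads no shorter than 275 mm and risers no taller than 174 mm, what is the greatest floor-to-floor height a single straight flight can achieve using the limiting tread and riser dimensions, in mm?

2952 / 275 = 10.73, so 10 treads fit.
Risers = treads + 1 = 11.
Maximum height = 11 × 174 = 1914 mm.

1914 mm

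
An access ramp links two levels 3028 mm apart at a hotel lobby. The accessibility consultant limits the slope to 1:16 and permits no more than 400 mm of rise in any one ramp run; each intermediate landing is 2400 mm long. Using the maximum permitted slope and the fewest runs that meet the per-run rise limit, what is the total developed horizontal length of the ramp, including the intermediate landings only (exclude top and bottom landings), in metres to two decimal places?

65.25 m

At most 400 each: 3028/400 = 7.57, giving 8 ramp runs. That means 7 intermediate landings.
Horizontal run for 3028 mm of rise at 1:16 is 3028 × 16 = 48448 mm.
Intermediate landings: 7 × 2400 = 16800 mm.
Developed length = 48448 + 16800 = 65248 mm.
= 65.25 m.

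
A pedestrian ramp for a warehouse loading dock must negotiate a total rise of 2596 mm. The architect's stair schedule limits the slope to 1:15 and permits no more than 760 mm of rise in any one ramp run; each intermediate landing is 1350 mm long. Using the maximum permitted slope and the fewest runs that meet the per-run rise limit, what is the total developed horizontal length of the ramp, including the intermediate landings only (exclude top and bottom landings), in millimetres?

42990 mm

2596 / 760 = 3.416 → round up to 4 ramp runs. That means 3 intermediate landings.
Horizontal run for 2596 mm of rise at 1:15 is 2596 × 15 = 38940 mm.
Intermediate landings: 3 × 1350 = 4050 mm.
Total developed length = 38940 + 4050 = 42990 mm.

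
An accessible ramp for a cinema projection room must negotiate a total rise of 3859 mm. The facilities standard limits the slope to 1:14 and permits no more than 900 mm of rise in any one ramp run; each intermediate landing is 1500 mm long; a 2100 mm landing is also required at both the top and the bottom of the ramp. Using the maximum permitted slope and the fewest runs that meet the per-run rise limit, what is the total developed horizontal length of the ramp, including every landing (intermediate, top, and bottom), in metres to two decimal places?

64.23 m

3859 / 900 = 4.288 → round up to 5 ramp runs. That means 4 intermediate landings.
Ramp run (horizontal) at 1:14: 3859 × 14 = 54026 mm.
4 intermediate landings contribute 4 × 1500 = 6000 mm.
Top and bottom landings: 2 × 2100 = 4200 mm.
Total = 54026 + 6000 + 4200 = 64226 mm.
= 64.23 m.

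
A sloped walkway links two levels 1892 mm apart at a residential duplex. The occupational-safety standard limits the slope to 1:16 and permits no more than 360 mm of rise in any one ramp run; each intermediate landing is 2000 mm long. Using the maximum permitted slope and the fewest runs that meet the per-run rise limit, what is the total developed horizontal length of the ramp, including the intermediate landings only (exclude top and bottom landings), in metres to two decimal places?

1892 / 360 = 5.26, so 6 ramp runs are needed. That means 5 intermediate landings.
Ramp run (horizontal) at 1:16: 1892 × 16 = 30272 mm.
5 intermediate landings contribute 5 × 2000 = 10000 mm.
Total developed length = 30272 + 10000 = 40272 mm.
= 40.27 m.

40.27 m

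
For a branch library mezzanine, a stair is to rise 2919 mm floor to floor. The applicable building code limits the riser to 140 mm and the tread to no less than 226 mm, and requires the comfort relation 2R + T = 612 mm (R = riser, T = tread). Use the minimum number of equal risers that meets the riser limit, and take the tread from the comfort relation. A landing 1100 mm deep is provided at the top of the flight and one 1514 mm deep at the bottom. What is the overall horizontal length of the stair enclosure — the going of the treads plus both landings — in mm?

9294 mm

2919 / 140 = 20.850 → round up to 21 risers.
Each riser is 2919/21 = 139 mm (≤ 140 mm).
T = 612 − 2·139 = 334 mm, which satisfies the 226 mm minimum.
21 risers give 20 treads; going = 20 × 334 = 6680 mm.
Enclosure = 6680 + 1100 + 1514 = 9294 mm.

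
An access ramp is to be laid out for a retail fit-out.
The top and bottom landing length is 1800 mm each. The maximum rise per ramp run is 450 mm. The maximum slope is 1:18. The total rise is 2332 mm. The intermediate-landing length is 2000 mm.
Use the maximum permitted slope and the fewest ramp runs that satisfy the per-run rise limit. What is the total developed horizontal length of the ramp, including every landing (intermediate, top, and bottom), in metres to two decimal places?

55.58 m

2332 / 450 = 5.182 → round up to 6 ramp runs. That means 5 intermediate landings.
Ramp run (horizontal) at 1:18: 2332 × 18 = 41976 mm.
5 intermediate landings contribute 5 × 2000 = 10000 mm.
Top and bottom landings: 2 × 1800 = 3600 mm.
Total = 41976 + 10000 + 3600 = 55576 mm.
= 55.58 m.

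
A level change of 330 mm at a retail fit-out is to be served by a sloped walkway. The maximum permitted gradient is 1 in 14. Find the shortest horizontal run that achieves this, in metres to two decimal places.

4.62 m

At 1:14 the run is 14 × 330 = 4620 mm.
4620 mm = 4.62 m.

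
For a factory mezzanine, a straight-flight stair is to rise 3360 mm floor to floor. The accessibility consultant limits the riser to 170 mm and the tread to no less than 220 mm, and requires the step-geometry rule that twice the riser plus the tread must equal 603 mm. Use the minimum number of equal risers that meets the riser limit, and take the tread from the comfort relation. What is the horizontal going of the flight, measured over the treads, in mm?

5073 mm

3360 / 170 = 19.76, so 20 risers are needed.
R = 3360 ÷ 20 = 168 mm.
Tread T = 603 − 2 × 168 = 267 mm (≥ 220 mm).
Going = (20 − 1) × 267 = 5073 mm.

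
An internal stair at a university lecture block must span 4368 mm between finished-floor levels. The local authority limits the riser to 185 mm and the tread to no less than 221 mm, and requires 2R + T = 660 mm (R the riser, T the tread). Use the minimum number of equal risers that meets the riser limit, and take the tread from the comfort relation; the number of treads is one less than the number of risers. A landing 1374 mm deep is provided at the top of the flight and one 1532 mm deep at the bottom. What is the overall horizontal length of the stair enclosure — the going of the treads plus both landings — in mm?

9714 mm

4368 / 185 = 23.61, so 24 risers are needed.
R = 4368 ÷ 24 = 182 mm.
T = 660 − 2·182 = 296 mm, which satisfies the 221 mm minimum.
Going = (24 − 1) × 296 = 6808 mm.
Enclosure = 6808 + 1374 + 1532 = 9714 mm.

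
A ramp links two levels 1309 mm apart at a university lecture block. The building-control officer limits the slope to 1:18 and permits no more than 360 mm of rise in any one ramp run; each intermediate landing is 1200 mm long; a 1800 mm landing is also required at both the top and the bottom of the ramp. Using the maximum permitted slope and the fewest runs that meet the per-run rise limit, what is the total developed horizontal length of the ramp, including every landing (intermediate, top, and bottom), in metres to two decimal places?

30.76 m

⌈1309/360⌉ = 4 ramp runs. That means 3 intermediate landings.
Ramp run (horizontal) at 1:18: 1309 × 18 = 23562 mm.
Intermediate landings: 3 × 1200 = 3600 mm.
Top and bottom landings: 2 × 1800 = 3600 mm.
Total = 23562 + 3600 + 3600 = 30762 mm.
= 30.76 m.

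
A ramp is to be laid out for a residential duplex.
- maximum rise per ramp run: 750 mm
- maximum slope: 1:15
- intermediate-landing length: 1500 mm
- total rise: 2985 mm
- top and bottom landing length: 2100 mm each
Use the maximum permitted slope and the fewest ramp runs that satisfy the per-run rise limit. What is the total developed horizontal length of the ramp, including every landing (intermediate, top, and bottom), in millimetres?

53475 mm

⌈2985/750⌉ = 4 ramp runs. That means 3 intermediate landings.
Horizontal run for 2985 mm of rise at 1:15 is 2985 × 15 = 44775 mm.
3 intermediate landings contribute 3 × 1500 = 4500 mm.
Top and bottom landings: 2 × 2100 = 4200 mm.
Total = 44775 + 4500 + 4200 = 53475 mm.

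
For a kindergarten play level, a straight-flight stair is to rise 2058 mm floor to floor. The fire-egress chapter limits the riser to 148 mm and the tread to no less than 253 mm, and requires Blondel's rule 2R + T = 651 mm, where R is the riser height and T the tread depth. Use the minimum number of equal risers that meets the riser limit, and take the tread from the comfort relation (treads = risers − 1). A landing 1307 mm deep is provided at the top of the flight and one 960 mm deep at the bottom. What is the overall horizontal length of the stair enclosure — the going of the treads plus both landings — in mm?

At most 148 each: 2058/148 = 13.91, giving 14 risers.
Each riser is 2058/14 = 147 mm (≤ 148 mm).
From 2R + T = 651: T = 651 − 294 = 357 mm.
14 risers give 13 treads; going = 13 × 357 = 4641 mm.
Add landings: 4641 + 1307 + 960 = 6908 mm.

6908 mm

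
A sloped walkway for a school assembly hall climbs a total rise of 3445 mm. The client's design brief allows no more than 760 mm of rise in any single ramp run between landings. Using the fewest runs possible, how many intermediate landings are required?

At most 760 each: 3445/760 = 4.53, giving 5 ramp runs.
5 runs are separated by 4 intermediate landings.

4 intermediate landings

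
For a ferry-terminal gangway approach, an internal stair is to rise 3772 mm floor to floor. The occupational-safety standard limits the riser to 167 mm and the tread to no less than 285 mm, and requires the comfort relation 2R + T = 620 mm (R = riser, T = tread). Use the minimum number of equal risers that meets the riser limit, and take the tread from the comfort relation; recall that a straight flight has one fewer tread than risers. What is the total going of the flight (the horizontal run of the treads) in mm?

6424 mm

⌈3772/167⌉ = 23 risers.
Each riser is 3772/23 = 164 mm (≤ 167 mm).
From 2R + T = 620: T = 620 − 328 = 292 mm.
Treads = 23 − 1 = 22; going = 22 × 292 = 6424 mm.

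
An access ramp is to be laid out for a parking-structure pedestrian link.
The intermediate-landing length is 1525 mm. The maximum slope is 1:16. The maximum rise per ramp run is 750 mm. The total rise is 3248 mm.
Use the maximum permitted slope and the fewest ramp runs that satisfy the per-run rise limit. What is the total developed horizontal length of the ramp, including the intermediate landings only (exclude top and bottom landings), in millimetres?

3248 / 750 = 4.331 → round up to 5 ramp runs. That means 4 intermediate landings.
Horizontal run for 3248 mm of rise at 1:16 is 3248 × 16 = 51968 mm.
4 intermediate landings contribute 4 × 1525 = 6100 mm.
Developed length = 51968 + 6100 = 58068 mm.

58068 mm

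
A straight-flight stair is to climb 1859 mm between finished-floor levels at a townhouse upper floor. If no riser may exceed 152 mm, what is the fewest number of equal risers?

13 risers

⌈1859/152⌉ = 13 risers.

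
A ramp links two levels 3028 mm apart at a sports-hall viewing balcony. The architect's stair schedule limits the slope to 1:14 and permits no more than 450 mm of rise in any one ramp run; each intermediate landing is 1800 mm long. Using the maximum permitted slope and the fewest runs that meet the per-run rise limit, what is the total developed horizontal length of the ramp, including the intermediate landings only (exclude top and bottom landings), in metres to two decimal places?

53.19 m

3028 / 450 = 6.73, so 7 ramp runs are needed. That means 6 intermediate landings.
Horizontal run for 3028 mm of rise at 1:14 is 3028 × 14 = 42392 mm.
6 intermediate landings contribute 6 × 1800 = 10800 mm.
Developed length = 42392 + 10800 = 53192 mm.
= 53.19 m.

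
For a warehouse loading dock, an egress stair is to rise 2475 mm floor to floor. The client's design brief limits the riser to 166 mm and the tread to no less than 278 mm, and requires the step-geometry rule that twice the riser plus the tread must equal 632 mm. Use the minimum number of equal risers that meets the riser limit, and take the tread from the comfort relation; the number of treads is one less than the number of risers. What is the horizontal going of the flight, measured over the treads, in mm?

2475 / 166 = 14.91, so 15 risers are needed.
Each riser is 2475/15 = 165 mm (≤ 166 mm).
Tread T = 632 − 2 × 165 = 302 mm (≥ 278 mm).
15 risers give 14 treads; going = 14 × 302 = 4228 mm.

4228 mm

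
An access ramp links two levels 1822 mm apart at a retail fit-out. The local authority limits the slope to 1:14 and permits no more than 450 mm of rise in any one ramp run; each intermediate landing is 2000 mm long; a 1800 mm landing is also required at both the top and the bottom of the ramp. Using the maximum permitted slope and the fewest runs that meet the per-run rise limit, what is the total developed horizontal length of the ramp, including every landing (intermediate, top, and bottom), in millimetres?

37108 mm

⌈1822/450⌉ = 5 ramp runs. That means 4 intermediate landings.
Ramp run (horizontal) at 1:14: 1822 × 14 = 25508 mm.
Intermediate landings: 4 × 2000 = 8000 mm.
Top and bottom landings: 2 × 1800 = 3600 mm.
Total = 25508 + 8000 + 3600 = 37108 mm.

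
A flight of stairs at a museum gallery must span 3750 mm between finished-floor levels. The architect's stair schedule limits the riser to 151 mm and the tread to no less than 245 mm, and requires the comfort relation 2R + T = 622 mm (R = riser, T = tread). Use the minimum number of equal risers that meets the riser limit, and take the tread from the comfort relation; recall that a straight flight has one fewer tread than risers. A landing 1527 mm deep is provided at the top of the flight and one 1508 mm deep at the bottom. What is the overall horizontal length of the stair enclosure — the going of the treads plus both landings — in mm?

10763 mm

⌈3750/151⌉ = 25 risers.
Each riser is 3750/25 = 150 mm (≤ 151 mm).
From 2R + T = 622: T = 622 − 300 = 322 mm.
Going = (25 − 1) × 322 = 7728 mm.
Enclosure = 7728 + 1527 + 1508 = 10763 mm.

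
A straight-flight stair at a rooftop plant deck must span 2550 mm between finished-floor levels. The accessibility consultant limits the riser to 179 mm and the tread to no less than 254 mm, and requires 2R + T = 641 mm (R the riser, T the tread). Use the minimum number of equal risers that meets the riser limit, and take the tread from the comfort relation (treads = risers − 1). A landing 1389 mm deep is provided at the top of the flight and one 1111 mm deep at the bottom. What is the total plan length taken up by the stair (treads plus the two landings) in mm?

2550 / 179 = 14.25, so 15 risers are needed.
R = 2550 ÷ 15 = 170 mm.
From 2R + T = 641: T = 641 − 340 = 301 mm.
Treads = 15 − 1 = 14; going = 14 × 301 = 4214 mm.
Add landings: 4214 + 1389 + 1111 = 6714 mm.

6714 mm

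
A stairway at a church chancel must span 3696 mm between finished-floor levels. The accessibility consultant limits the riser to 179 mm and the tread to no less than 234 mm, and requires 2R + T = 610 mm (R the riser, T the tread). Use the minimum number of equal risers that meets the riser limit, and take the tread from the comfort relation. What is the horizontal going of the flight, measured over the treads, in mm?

5160 mm

At most 179 each: 3696/179 = 20.65, giving 21 risers.
Riser R = 3696 / 21 = 176 mm, within the 179 mm limit.
Tread T = 610 − 2 × 176 = 258 mm (≥ 234 mm).
Treads = 21 − 1 = 20; going = 20 × 258 = 5160 mm.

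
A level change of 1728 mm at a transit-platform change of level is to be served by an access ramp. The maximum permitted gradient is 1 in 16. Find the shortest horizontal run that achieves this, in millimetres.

Run = rise × 16 = 1728 × 16 = 27648 mm.

27648 mm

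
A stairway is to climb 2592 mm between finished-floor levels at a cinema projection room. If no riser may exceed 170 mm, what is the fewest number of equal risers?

16 risers

At most 170 each: 2592/170 = 15.25, giving 16 risers.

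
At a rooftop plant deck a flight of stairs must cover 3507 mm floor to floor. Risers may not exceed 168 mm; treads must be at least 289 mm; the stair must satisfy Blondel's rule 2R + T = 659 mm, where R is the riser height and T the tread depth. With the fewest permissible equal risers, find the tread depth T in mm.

⌈3507/168⌉ = 21 risers.
Each riser is 3507/21 = 167 mm (≤ 168 mm).
Tread T = 659 − 2 × 167 = 325 mm (≥ 289 mm).

325 mm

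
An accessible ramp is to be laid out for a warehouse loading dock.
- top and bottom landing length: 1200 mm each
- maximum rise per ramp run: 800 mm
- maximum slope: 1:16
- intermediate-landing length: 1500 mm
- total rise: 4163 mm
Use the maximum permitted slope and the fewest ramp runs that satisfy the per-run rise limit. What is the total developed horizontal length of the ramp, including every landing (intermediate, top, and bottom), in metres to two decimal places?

4163 / 800 = 5.20, so 6 ramp runs are needed. That means 5 intermediate landings.
Ramp run (horizontal) at 1:16: 4163 × 16 = 66608 mm.
5 intermediate landings contribute 5 × 1500 = 7500 mm.
Top and bottom landings: 2 × 1200 = 2400 mm.
Total = 66608 + 7500 + 2400 = 76508 mm.
= 76.51 m.

76.51 m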